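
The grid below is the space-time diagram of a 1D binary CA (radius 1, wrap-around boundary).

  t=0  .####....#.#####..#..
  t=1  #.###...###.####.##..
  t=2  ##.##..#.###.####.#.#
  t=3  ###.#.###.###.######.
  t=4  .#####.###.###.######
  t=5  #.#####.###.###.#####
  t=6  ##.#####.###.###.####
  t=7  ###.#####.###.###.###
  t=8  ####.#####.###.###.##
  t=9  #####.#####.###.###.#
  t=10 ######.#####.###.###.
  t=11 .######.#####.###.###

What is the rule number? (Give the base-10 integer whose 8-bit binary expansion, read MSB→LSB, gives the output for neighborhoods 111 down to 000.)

230

  [7] ### => #  t=0,i=2
  [6] ##. => #  t=0,i=4
  [5] #.# => #  t=0,i=10
  [4] #.. => .  t=0,i=5
  [3] .## => .  t=0,i=1
  [2] .#. => #  t=0,i=9
  [1] ..# => #  t=0,i=0
  [0] ... => .  t=0,i=6
  bits 11100110 = 230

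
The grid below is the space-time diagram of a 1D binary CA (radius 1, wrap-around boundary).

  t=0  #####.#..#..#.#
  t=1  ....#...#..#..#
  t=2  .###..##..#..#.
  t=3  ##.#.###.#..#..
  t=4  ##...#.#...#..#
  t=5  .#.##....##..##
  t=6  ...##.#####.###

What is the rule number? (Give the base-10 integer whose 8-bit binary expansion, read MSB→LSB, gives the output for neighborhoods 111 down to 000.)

75

  [7] ### => .  t=0,i=0
  [6] ##. => #  t=0,i=4
  [5] #.# => .  t=0,i=5
  [4] #.. => .  t=0,i=7
  [3] .## => #  t=0,i=14
  [2] .#. => .  t=0,i=6
  [1] ..# => #  t=0,i=8
  [0] ... => #  t=1,i=1
  bits 01001011 = 75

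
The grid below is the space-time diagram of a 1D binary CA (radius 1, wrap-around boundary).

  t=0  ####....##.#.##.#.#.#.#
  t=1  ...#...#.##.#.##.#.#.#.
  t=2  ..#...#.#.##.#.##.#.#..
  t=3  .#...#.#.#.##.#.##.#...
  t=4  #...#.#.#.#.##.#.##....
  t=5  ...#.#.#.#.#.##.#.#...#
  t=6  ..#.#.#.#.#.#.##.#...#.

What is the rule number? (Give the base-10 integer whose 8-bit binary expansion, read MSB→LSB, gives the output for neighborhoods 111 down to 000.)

  nb ###: next=.  (t=0,i=0, bit7=0)
  nb ##.: next=#  (t=0,i=3, bit6=1)
  nb #.#: next=#  (t=0,i=10, bit5=1)
  nb #..: next=.  (t=0,i=4, bit4=0)
  nb .##: next=.  (t=0,i=8, bit3=0)
  nb .#.: next=.  (t=0,i=11, bit2=0)
  nb ..#: next=#  (t=0,i=7, bit1=1)
  nb ...: next=.  (t=0,i=5, bit0=0)
  bits 01100010 = 98

98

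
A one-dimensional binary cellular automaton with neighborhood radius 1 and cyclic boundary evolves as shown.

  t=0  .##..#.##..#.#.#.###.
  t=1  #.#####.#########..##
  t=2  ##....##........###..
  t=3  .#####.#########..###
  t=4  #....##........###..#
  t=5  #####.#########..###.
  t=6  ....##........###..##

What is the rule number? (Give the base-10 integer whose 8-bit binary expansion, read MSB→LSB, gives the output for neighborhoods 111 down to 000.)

119

  ###|.  b7=0 t=0,i=18
  ##.|#  b6=1 t=0,i=2
  #.#|#  b5=1 t=0,i=6
  #..|#  b4=1 t=0,i=3
  .##|.  b3=0 t=0,i=1
  .#.|#  b2=1 t=0,i=5
  ..#|#  b1=1 t=0,i=0
  ...|#  b0=1 t=2,i=3
  bits 01110111 = 119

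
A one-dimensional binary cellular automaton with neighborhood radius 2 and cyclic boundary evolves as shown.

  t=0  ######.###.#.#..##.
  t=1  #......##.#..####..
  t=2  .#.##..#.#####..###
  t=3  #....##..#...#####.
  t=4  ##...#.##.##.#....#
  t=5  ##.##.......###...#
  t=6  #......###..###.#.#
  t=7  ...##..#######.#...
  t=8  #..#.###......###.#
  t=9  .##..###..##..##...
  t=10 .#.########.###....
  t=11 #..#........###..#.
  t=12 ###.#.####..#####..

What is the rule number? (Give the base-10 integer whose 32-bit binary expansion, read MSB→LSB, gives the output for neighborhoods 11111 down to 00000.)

  nb #####: next=.  (t=0,i=2, bit31=0)
  nb ####.: next=.  (t=0,i=4, bit30=0)
  nb ###.#: next=.  (t=0,i=5, bit29=0)
  nb ###..: next=#  (t=1,i=16, bit28=1)
  nb ##.##: next=.  (t=0,i=6, bit27=0)
  nb ##.#.: next=#  (t=0,i=10, bit26=1)
  nb ##..#: next=#  (t=1,i=17, bit25=1)
  nb ##...: next=.  (t=4,i=2, bit24=0)
  nb #.###: next=#  (t=0,i=0, bit23=1)
  nb #.##.: next=.  (t=2,i=3, bit22=0)
  nb #.#.#: next=.  (t=0,i=11, bit21=0)
  nb #.#..: next=#  (t=0,i=13, bit20=1)
  nb #..##: next=#  (t=0,i=15, bit19=1)
  nb #..#.: next=#  (t=1,i=18, bit18=1)
  nb #...#: next=#  (t=3,i=11, bit17=1)
  nb #....: next=.  (t=1,i=2, bit16=0)
  nb .####: next=.  (t=0,i=1, bit15=0)
  nb .###.: next=#  (t=0,i=8, bit14=1)
  nb .##.#: next=.  (t=0,i=17, bit13=0)
  nb .##..: next=.  (t=2,i=4, bit12=0)
  nb .#.##: next=.  (t=2,i=2, bit11=0)
  nb .#.#.: next=.  (t=0,i=12, bit10=0)
  nb .#..#: next=#  (t=0,i=14, bit9=1)
  nb .#...: next=#  (t=1,i=1, bit8=1)
  nb ..###: next=#  (t=1,i=13, bit7=1)
  nb ..##.: next=#  (t=0,i=16, bit6=1)
  nb ..#.#: next=.  (t=2,i=7, bit5=0)
  nb ..#..: next=.  (t=1,i=0, bit4=0)
  nb ...##: next=.  (t=1,i=6, bit3=0)
  nb ...#.: next=#  (t=4,i=4, bit2=1)
  nb ....#: next=.  (t=1,i=5, bit1=0)
  nb .....: next=#  (t=1,i=3, bit0=1)
  bits 00010110100111100100001111000101 = 379470789

379470789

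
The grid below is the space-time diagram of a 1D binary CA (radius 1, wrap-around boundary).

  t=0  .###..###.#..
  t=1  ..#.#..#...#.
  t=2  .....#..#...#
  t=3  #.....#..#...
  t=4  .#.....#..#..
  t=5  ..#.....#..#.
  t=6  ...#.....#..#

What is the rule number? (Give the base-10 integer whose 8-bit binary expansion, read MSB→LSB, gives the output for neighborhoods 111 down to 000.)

  ### -> #   bit 7 = 1  t=0,i=2
  ##. -> .   bit 6 = 0  t=0,i=3
  #.# -> .   bit 5 = 0  t=0,i=9
  #.. -> #   bit 4 = 1  t=0,i=4
  .## -> .   bit 3 = 0  t=0,i=1
  .#. -> .   bit 2 = 0  t=0,i=10
  ..# -> .   bit 1 = 0  t=0,i=0
  ... -> .   bit 0 = 0  t=0,i=12
  bits 10010000 = 144

144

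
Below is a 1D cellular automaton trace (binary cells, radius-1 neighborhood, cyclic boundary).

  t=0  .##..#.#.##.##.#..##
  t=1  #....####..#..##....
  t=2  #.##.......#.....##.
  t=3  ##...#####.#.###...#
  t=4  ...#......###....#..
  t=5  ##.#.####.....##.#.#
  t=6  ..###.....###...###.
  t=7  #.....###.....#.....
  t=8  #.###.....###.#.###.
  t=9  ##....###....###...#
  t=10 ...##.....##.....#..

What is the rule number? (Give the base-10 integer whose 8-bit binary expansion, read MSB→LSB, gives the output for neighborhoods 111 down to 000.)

  nb ###: next=.  (t=1,i=6, bit7=0)
  nb ##.: next=.  (t=0,i=2, bit6=0)
  nb #.#: next=#  (t=0,i=0, bit5=1)
  nb #..: next=.  (t=0,i=3, bit4=0)
  nb .##: next=.  (t=0,i=1, bit3=0)
  nb .#.: next=#  (t=0,i=5, bit2=1)
  nb ..#: next=.  (t=0,i=4, bit1=0)
  nb ...: next=#  (t=1,i=2, bit0=1)
  bits 00100101 = 37

37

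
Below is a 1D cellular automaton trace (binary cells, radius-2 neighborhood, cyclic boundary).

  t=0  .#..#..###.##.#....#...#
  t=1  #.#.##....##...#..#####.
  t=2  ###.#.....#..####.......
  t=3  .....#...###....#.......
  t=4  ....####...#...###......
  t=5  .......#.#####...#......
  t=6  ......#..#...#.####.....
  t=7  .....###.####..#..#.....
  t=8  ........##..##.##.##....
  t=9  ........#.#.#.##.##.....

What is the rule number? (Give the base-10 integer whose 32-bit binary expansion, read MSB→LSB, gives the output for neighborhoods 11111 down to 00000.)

451020628

  #####|.  b31=0 t=1,i=20
  ####.|.  b30=0 t=1,i=21
  ###.#|.  b29=0 t=0,i=9
  ###..|#  b28=1 t=2,i=16
  ##.##|#  b27=1 t=0,i=10
  ##.#.|.  b26=0 t=0,i=13
  ##..#|#  b25=1 t=7,i=13
  ##...|.  b24=0 t=1,i=6
  #.###|#  b23=1 t=5,i=9
  #.##.|#  b22=1 t=0,i=11
  #.#.#|#  b21=1 t=1,i=0
  #.#..|.  b20=0 t=0,i=1
  #..##|.  b19=0 t=0,i=6
  #..#.|.  b18=0 t=0,i=3
  #...#|#  b17=1 t=0,i=21
  #....|.  b16=0 t=0,i=16
  .####|.  b15=0 t=1,i=19
  .###.|.  b14=0 t=0,i=8
  .##.#|.  b13=0 t=0,i=12
  .##..|.  b12=0 t=1,i=5
  .#.##|.  b11=0 t=1,i=3
  .#.#.|#  b10=1 t=0,i=0
  .#..#|#  b9=1 t=0,i=2
  .#...|#  b8=1 t=0,i=15
  ..###|.  b7=0 t=0,i=7
  ..##.|#  b6=1 t=1,i=10
  ..#.#|.  b5=0 t=0,i=23
  ..#..|#  b4=1 t=0,i=4
  ...##|.  b3=0 t=1,i=9
  ...#.|#  b2=1 t=0,i=18
  ....#|.  b1=0 t=0,i=17
  .....|.  b0=0 t=2,i=7
  bits 00011010111000100000011101010100 = 451020628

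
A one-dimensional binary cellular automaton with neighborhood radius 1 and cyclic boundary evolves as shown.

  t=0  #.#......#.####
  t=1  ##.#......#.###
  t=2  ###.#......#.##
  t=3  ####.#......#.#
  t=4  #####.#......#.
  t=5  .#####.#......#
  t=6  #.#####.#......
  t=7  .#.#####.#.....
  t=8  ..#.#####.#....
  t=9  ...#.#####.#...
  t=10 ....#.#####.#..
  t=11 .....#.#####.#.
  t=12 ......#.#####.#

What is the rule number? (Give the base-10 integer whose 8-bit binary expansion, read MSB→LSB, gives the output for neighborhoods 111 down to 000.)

  nb ###: next=#  (t=0,i=12, bit7=1)
  nb ##.: next=#  (t=0,i=0, bit6=1)
  nb #.#: next=#  (t=0,i=1, bit5=1)
  nb #..: next=#  (t=0,i=3, bit4=1)
  nb .##: next=.  (t=0,i=11, bit3=0)
  nb .#.: next=.  (t=0,i=2, bit2=0)
  nb ..#: next=.  (t=0,i=8, bit1=0)
  nb ...: next=.  (t=0,i=4, bit0=0)
  bits 11110000 = 240

240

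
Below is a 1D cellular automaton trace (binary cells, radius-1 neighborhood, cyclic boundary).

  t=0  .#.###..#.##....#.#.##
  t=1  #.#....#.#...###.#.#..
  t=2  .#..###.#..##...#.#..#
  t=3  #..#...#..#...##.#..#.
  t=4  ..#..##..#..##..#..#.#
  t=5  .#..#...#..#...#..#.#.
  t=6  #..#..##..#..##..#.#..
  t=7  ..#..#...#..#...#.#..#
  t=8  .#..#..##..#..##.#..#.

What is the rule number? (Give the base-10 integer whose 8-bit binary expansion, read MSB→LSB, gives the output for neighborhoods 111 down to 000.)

35

  [7] ### => .  t=0,i=4
  [6] ##. => .  t=0,i=5
  [5] #.# => #  t=0,i=0
  [4] #.. => .  t=0,i=6
  [3] .## => .  t=0,i=3
  [2] .#. => .  t=0,i=1
  [1] ..# => #  t=0,i=7
  [0] ... => #  t=0,i=13
  bits 00100011 = 35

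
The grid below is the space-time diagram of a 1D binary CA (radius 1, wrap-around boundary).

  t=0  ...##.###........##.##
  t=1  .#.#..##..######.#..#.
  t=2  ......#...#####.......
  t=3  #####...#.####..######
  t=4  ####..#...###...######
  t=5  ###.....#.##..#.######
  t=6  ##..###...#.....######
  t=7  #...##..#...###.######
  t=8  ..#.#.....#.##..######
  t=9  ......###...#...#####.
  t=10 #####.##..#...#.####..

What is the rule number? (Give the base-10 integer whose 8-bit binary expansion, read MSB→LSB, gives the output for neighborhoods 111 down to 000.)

137

  ### -> #   bit 7 = 1  t=0,i=7
  ##. -> .   bit 6 = 0  t=0,i=4
  #.# -> .   bit 5 = 0  t=0,i=5
  #.. -> .   bit 4 = 0  t=0,i=0
  .## -> #   bit 3 = 1  t=0,i=3
  .#. -> .   bit 2 = 0  t=1,i=1
  ..# -> .   bit 1 = 0  t=0,i=2
  ... -> #   bit 0 = 1  t=0,i=1
  bits 10001001 = 137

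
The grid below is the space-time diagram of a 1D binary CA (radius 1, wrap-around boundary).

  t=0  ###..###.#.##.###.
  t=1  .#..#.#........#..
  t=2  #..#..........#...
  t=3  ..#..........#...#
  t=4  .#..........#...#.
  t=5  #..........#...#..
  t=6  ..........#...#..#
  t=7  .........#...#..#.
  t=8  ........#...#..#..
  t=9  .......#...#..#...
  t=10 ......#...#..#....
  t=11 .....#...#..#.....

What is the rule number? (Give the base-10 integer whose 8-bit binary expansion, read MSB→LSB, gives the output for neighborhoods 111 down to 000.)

130

  ### -> #   bit 7 = 1  t=0,i=1
  ##. -> .   bit 6 = 0  t=0,i=2
  #.# -> .   bit 5 = 0  t=0,i=8
  #.. -> .   bit 4 = 0  t=0,i=3
  .## -> .   bit 3 = 0  t=0,i=0
  .#. -> .   bit 2 = 0  t=0,i=9
  ..# -> #   bit 1 = 1  t=0,i=4
  ... -> .   bit 0 = 0  t=1,i=8
  bits 10000010 = 130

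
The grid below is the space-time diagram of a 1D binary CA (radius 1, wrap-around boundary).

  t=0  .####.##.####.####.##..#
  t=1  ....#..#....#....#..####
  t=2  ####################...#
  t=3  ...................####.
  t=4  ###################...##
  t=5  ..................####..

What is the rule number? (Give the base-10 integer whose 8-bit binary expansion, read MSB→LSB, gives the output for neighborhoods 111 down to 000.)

  nb ###: next=.  (t=0,i=2, bit7=0)
  nb ##.: next=#  (t=0,i=4, bit6=1)
  nb #.#: next=.  (t=0,i=0, bit5=0)
  nb #..: next=#  (t=0,i=21, bit4=1)
  nb .##: next=.  (t=0,i=1, bit3=0)
  nb .#.: next=#  (t=0,i=23, bit2=1)
  nb ..#: next=#  (t=0,i=22, bit1=1)
  nb ...: next=#  (t=1,i=1, bit0=1)
  bits 01010111 = 87

87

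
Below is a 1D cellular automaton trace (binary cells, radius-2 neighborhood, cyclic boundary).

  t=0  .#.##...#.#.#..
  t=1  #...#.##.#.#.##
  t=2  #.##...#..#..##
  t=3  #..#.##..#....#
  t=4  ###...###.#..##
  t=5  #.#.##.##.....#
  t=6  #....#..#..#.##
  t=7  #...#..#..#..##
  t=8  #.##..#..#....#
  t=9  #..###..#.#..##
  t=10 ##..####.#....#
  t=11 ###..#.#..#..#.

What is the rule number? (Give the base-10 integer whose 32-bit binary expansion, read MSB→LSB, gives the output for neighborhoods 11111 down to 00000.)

2995189069

  #####|#  b31=1 t=4,i=0
  ####.|.  b30=0 t=4,i=1
  ###.#|#  b29=1 t=2,i=0
  ###..|#  b28=1 t=1,i=0
  ##.##|.  b27=0 t=2,i=1
  ##.#.|.  b26=0 t=1,i=8
  ##..#|#  b25=1 t=3,i=1
  ##...|.  b24=0 t=0,i=5
  #.###|#  b23=1 t=1,i=13
  #.##.|.  b22=0 t=0,i=3
  #.#.#|.  b21=0 t=0,i=10
  #.#..|.  b20=0 t=0,i=12
  #..##|.  b19=0 t=2,i=12
  #..#.|#  b18=1 t=2,i=9
  #...#|#  b17=1 t=0,i=6
  #....|.  b16=0 t=3,i=11
  .####|#  b15=1 t=4,i=14
  .###.|#  b14=1 t=1,i=14
  .##.#|#  b13=1 t=1,i=7
  .##..|#  b12=1 t=0,i=4
  .#.##|.  b11=0 t=0,i=2
  .#.#.|#  b10=1 t=0,i=9
  .#..#|.  b9=0 t=2,i=8
  .#...|#  b8=1 t=0,i=13
  ..###|.  b7=0 t=2,i=13
  ..##.|#  b6=1 t=3,i=14
  ..#.#|.  b5=0 t=0,i=1
  ..#..|.  b4=0 t=2,i=7
  ...##|#  b3=1 t=3,i=13
  ...#.|#  b2=1 t=0,i=0
  ....#|.  b1=0 t=3,i=12
  .....|#  b0=1 t=5,i=11
  bits 10110010100001101111010101001101 = 2995189069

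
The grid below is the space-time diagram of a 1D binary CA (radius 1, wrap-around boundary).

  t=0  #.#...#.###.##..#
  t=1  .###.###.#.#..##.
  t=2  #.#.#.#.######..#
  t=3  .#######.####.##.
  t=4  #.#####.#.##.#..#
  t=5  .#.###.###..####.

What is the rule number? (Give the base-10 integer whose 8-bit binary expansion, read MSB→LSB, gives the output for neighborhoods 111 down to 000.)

  nb ###: next=#  (t=0,i=9, bit7=1)
  nb ##.: next=.  (t=0,i=0, bit6=0)
  nb #.#: next=#  (t=0,i=1, bit5=1)
  nb #..: next=#  (t=0,i=3, bit4=1)
  nb .##: next=.  (t=0,i=8, bit3=0)
  nb .#.: next=#  (t=0,i=2, bit2=1)
  nb ..#: next=#  (t=0,i=5, bit1=1)
  nb ...: next=.  (t=0,i=4, bit0=0)
  bits 10110110 = 182

182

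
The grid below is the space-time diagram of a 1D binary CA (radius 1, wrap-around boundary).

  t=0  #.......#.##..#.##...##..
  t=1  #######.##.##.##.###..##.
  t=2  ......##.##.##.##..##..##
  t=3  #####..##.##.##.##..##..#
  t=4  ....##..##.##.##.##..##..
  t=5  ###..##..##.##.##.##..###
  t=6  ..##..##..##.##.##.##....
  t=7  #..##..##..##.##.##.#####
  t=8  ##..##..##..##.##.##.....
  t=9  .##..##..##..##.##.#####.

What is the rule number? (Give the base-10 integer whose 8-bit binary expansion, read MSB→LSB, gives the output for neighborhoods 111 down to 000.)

117

  nb ###: next=.  (t=1,i=1, bit7=0)
  nb ##.: next=#  (t=0,i=11, bit6=1)
  nb #.#: next=#  (t=0,i=9, bit5=1)
  nb #..: next=#  (t=0,i=1, bit4=1)
  nb .##: next=.  (t=0,i=10, bit3=0)
  nb .#.: next=#  (t=0,i=0, bit2=1)
  nb ..#: next=.  (t=0,i=7, bit1=0)
  nb ...: next=#  (t=0,i=2, bit0=1)
  bits 01110101 = 117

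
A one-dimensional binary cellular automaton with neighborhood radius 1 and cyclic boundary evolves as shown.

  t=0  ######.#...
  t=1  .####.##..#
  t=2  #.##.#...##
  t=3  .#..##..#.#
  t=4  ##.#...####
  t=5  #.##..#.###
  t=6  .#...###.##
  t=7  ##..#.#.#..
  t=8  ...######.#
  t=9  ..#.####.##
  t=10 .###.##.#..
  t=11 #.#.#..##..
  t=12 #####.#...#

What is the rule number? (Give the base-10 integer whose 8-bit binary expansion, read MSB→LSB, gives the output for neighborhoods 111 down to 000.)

  ### -> #   bit 7 = 1  t=0,i=1
  ##. -> .   bit 6 = 0  t=0,i=5
  #.# -> #   bit 5 = 1  t=0,i=6
  #.. -> .   bit 4 = 0  t=0,i=8
  .## -> .   bit 3 = 0  t=0,i=0
  .#. -> #   bit 2 = 1  t=0,i=7
  ..# -> #   bit 1 = 1  t=0,i=10
  ... -> .   bit 0 = 0  t=0,i=9
  bits 10100110 = 166

166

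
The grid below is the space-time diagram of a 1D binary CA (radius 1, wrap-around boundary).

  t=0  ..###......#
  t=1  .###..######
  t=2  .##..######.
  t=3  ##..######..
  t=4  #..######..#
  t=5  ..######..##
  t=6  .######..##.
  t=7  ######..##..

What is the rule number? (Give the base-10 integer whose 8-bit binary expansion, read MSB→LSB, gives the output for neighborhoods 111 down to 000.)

143

  ###|#  b7=1 t=0,i=3
  ##.|.  b6=0 t=0,i=4
  #.#|.  b5=0 t=1,i=0
  #..|.  b4=0 t=0,i=0
  .##|#  b3=1 t=0,i=2
  .#.|#  b2=1 t=0,i=11
  ..#|#  b1=1 t=0,i=1
  ...|#  b0=1 t=0,i=6
  bits 10001111 = 143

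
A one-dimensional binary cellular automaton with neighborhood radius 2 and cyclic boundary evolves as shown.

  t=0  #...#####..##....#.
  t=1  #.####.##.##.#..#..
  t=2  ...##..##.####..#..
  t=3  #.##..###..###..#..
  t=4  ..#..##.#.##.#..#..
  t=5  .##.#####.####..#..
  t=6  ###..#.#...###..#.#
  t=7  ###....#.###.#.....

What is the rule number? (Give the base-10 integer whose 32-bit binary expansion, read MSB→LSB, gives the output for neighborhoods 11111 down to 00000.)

1434099933

  nb #####: next=.  (t=0,i=6, bit31=0)
  nb ####.: next=#  (t=0,i=7, bit30=1)
  nb ###.#: next=.  (t=1,i=5, bit29=0)
  nb ###..: next=#  (t=0,i=8, bit28=1)
  nb ##.##: next=.  (t=1,i=6, bit27=0)
  nb ##.#.: next=#  (t=1,i=12, bit26=1)
  nb ##..#: next=.  (t=0,i=9, bit25=0)
  nb ##...: next=#  (t=0,i=13, bit24=1)
  nb #.###: next=.  (t=1,i=2, bit23=0)
  nb #.##.: next=#  (t=1,i=7, bit22=1)
  nb #.#.#: next=#  (t=4,i=8, bit21=1)
  nb #.#..: next=#  (t=0,i=0, bit20=1)
  nb #..##: next=#  (t=0,i=10, bit19=1)
  nb #..#.: next=.  (t=1,i=15, bit18=0)
  nb #...#: next=#  (t=0,i=2, bit17=1)
  nb #....: next=.  (t=0,i=14, bit16=0)
  nb .####: next=#  (t=0,i=5, bit15=1)
  nb .###.: next=.  (t=3,i=7, bit14=0)
  nb .##.#: next=#  (t=1,i=8, bit13=1)
  nb .##..: next=.  (t=0,i=12, bit12=0)
  nb .#.##: next=.  (t=1,i=1, bit11=0)
  nb .#.#.: next=.  (t=0,i=18, bit10=0)
  nb .#..#: next=.  (t=1,i=14, bit9=0)
  nb .#...: next=.  (t=0,i=1, bit8=0)
  nb ..###: next=#  (t=0,i=4, bit7=1)
  nb ..##.: next=#  (t=0,i=11, bit6=1)
  nb ..#.#: next=.  (t=0,i=17, bit5=0)
  nb ..#..: next=#  (t=1,i=16, bit4=1)
  nb ...##: next=#  (t=0,i=3, bit3=1)
  nb ...#.: next=#  (t=0,i=16, bit2=1)
  nb ....#: next=.  (t=0,i=15, bit1=0)
  nb .....: next=#  (t=2,i=0, bit0=1)
  bits 01010101011110101010000011011101 = 1434099933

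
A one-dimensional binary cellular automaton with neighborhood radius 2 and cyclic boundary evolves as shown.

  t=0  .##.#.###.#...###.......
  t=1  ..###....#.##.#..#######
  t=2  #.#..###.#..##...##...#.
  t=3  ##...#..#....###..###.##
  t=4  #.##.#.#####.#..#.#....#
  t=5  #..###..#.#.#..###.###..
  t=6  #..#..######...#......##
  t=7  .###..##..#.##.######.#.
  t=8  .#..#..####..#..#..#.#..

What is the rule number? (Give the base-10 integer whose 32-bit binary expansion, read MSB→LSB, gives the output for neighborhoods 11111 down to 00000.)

  nb #####: next=.  (t=1,i=19, bit31=0)
  nb ####.: next=#  (t=1,i=22, bit30=1)
  nb ###.#: next=.  (t=0,i=8, bit29=0)
  nb ###..: next=.  (t=0,i=16, bit28=0)
  nb ##.##: next=.  (t=3,i=21, bit27=0)
  nb ##.#.: next=#  (t=0,i=3, bit26=1)
  nb ##..#: next=#  (t=1,i=0, bit25=1)
  nb ##...: next=#  (t=0,i=17, bit24=1)
  nb #.###: next=.  (t=0,i=6, bit23=0)
  nb #.##.: next=.  (t=1,i=11, bit22=0)
  nb #.#.#: next=#  (t=0,i=4, bit21=1)
  nb #.#..: next=.  (t=0,i=10, bit20=0)
  nb #..##: next=.  (t=1,i=1, bit19=0)
  nb #..#.: next=#  (t=3,i=7, bit18=1)
  nb #...#: next=#  (t=0,i=12, bit17=1)
  nb #....: next=#  (t=0,i=18, bit16=1)
  nb .####: next=#  (t=1,i=18, bit15=1)
  nb .###.: next=.  (t=0,i=7, bit14=0)
  nb .##.#: next=#  (t=0,i=2, bit13=1)
  nb .##..: next=#  (t=2,i=13, bit12=1)
  nb .#.##: next=.  (t=0,i=5, bit11=0)
  nb .#.#.: next=#  (t=2,i=1, bit10=1)
  nb .#..#: next=.  (t=1,i=15, bit9=0)
  nb .#...: next=#  (t=0,i=11, bit8=1)
  nb ..###: next=#  (t=0,i=14, bit7=1)
  nb ..##.: next=.  (t=0,i=1, bit6=0)
  nb ..#.#: next=#  (t=1,i=9, bit5=1)
  nb ..#..: next=#  (t=3,i=5, bit4=1)
  nb ...##: next=.  (t=0,i=0, bit3=0)
  nb ...#.: next=.  (t=1,i=8, bit2=0)
  nb ....#: next=#  (t=0,i=23, bit1=1)
  nb .....: next=#  (t=0,i=19, bit0=1)
  bits 01000111001001111011010110110011 = 1193784755

1193784755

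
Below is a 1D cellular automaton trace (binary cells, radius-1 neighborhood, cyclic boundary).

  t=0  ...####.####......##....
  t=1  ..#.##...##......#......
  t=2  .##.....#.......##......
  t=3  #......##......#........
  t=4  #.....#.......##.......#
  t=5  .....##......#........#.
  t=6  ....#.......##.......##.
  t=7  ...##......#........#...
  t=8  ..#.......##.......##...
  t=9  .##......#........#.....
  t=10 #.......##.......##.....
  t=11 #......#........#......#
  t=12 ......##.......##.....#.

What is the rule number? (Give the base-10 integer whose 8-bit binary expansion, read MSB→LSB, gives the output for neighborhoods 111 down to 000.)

  ### -> #   bit 7 = 1  t=0,i=4
  ##. -> .   bit 6 = 0  t=0,i=6
  #.# -> .   bit 5 = 0  t=0,i=7
  #.. -> .   bit 4 = 0  t=0,i=12
  .## -> .   bit 3 = 0  t=0,i=3
  .#. -> #   bit 2 = 1  t=1,i=2
  ..# -> #   bit 1 = 1  t=0,i=2
  ... -> .   bit 0 = 0  t=0,i=0
  bits 10000110 = 134

134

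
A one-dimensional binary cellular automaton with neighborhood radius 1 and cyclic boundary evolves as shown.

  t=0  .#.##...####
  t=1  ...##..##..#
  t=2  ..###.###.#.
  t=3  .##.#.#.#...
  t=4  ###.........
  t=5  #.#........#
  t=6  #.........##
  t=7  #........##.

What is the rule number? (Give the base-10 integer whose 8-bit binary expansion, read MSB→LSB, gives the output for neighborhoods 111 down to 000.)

74

  ### -> .   bit 7 = 0  t=0,i=9
  ##. -> #   bit 6 = 1  t=0,i=4
  #.# -> .   bit 5 = 0  t=0,i=0
  #.. -> .   bit 4 = 0  t=0,i=5
  .## -> #   bit 3 = 1  t=0,i=3
  .#. -> .   bit 2 = 0  t=0,i=1
  ..# -> #   bit 1 = 1  t=0,i=7
  ... -> .   bit 0 = 0  t=0,i=6
  bits 01001010 = 74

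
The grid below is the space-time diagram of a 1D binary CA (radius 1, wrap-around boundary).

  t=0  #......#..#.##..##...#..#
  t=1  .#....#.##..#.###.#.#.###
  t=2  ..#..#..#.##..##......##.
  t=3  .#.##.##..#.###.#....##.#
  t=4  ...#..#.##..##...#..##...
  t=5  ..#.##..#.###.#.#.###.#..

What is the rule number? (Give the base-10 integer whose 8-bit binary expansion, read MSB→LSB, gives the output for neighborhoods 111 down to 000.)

  nb ###: next=#  (t=1,i=15, bit7=1)
  nb ##.: next=.  (t=0,i=0, bit6=0)
  nb #.#: next=.  (t=0,i=11, bit5=0)
  nb #..: next=#  (t=0,i=1, bit4=1)
  nb .##: next=#  (t=0,i=12, bit3=1)
  nb .#.: next=.  (t=0,i=7, bit2=0)
  nb ..#: next=#  (t=0,i=6, bit1=1)
  nb ...: next=.  (t=0,i=2, bit0=0)
  bits 10011010 = 154

154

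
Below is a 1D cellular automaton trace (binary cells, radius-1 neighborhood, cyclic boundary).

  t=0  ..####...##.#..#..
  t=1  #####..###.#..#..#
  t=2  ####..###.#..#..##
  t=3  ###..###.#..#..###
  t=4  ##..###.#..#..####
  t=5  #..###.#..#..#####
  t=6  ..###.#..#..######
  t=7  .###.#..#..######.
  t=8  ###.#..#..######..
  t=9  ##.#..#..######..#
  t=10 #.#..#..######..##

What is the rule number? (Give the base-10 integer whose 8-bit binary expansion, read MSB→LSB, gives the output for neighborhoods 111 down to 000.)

  ### -> #   bit 7 = 1  t=0,i=3
  ##. -> .   bit 6 = 0  t=0,i=5
  #.# -> #   bit 5 = 1  t=0,i=11
  #.. -> .   bit 4 = 0  t=0,i=6
  .## -> #   bit 3 = 1  t=0,i=2
  .#. -> .   bit 2 = 0  t=0,i=12
  ..# -> #   bit 1 = 1  t=0,i=1
  ... -> #   bit 0 = 1  t=0,i=0
  bits 10101011 = 171

171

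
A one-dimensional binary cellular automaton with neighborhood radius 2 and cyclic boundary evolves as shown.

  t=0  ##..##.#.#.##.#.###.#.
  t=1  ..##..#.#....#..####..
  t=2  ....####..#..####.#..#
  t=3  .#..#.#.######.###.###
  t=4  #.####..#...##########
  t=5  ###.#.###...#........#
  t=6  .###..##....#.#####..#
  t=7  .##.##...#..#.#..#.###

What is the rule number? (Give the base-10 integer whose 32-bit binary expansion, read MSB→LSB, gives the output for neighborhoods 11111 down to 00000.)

1854752433

  nb #####: next=.  (t=3,i=10, bit31=0)
  nb ####.: next=#  (t=1,i=18, bit30=1)
  nb ###.#: next=#  (t=0,i=18, bit29=1)
  nb ###..: next=.  (t=1,i=19, bit28=0)
  nb ##.##: next=#  (t=3,i=14, bit27=1)
  nb ##.#.: next=#  (t=0,i=6, bit26=1)
  nb ##..#: next=#  (t=0,i=2, bit25=1)
  nb ##...: next=.  (t=1,i=20, bit24=0)
  nb #.###: next=#  (t=0,i=16, bit23=1)
  nb #.##.: next=.  (t=0,i=0, bit22=0)
  nb #.#.#: next=.  (t=0,i=7, bit21=0)
  nb #.#..: next=.  (t=1,i=8, bit20=0)
  nb #..##: next=#  (t=0,i=3, bit19=1)
  nb #..#.: next=#  (t=1,i=5, bit18=1)
  nb #...#: next=.  (t=4,i=10, bit17=0)
  nb #....: next=#  (t=1,i=10, bit16=1)
  nb .####: next=.  (t=1,i=17, bit15=0)
  nb .###.: next=#  (t=0,i=17, bit14=1)
  nb .##.#: next=.  (t=0,i=5, bit13=0)
  nb .##..: next=.  (t=0,i=1, bit12=0)
  nb .#.##: next=.  (t=0,i=10, bit11=0)
  nb .#.#.: next=#  (t=0,i=8, bit10=1)
  nb .#..#: next=#  (t=1,i=14, bit9=1)
  nb .#...: next=.  (t=1,i=9, bit8=0)
  nb ..###: next=#  (t=1,i=16, bit7=1)
  nb ..##.: next=.  (t=0,i=4, bit6=0)
  nb ..#.#: next=#  (t=1,i=6, bit5=1)
  nb ..#..: next=#  (t=1,i=13, bit4=1)
  nb ...##: next=.  (t=1,i=1, bit3=0)
  nb ...#.: next=.  (t=1,i=12, bit2=0)
  nb ....#: next=.  (t=1,i=0, bit1=0)
  nb .....: next=#  (t=5,i=15, bit0=1)
  bits 01101110100011010100011010110001 = 1854752433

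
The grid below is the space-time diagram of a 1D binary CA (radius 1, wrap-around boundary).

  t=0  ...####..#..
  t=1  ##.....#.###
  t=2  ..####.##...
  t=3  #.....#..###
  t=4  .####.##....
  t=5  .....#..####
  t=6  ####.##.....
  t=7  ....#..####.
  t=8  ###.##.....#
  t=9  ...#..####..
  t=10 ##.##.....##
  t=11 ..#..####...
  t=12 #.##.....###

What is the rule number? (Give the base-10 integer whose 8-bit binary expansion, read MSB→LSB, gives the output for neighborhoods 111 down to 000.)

  ###|.  b7=0 t=0,i=4
  ##.|.  b6=0 t=0,i=6
  #.#|#  b5=1 t=1,i=8
  #..|#  b4=1 t=0,i=7
  .##|.  b3=0 t=0,i=3
  .#.|#  b2=1 t=0,i=9
  ..#|.  b1=0 t=0,i=2
  ...|#  b0=1 t=0,i=0
  bits 00110101 = 53

53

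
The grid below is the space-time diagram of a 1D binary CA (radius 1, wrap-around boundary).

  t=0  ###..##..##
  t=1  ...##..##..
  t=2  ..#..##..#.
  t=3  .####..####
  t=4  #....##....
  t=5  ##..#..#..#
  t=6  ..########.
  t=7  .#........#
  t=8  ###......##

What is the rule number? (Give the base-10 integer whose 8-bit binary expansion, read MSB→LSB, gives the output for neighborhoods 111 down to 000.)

54

  nb ###: next=.  (t=0,i=0, bit7=0)
  nb ##.: next=.  (t=0,i=2, bit6=0)
  nb #.#: next=#  (t=3,i=0, bit5=1)
  nb #..: next=#  (t=0,i=3, bit4=1)
  nb .##: next=.  (t=0,i=5, bit3=0)
  nb .#.: next=#  (t=2,i=2, bit2=1)
  nb ..#: next=#  (t=0,i=4, bit1=1)
  nb ...: next=.  (t=1,i=0, bit0=0)
  bits 00110110 = 54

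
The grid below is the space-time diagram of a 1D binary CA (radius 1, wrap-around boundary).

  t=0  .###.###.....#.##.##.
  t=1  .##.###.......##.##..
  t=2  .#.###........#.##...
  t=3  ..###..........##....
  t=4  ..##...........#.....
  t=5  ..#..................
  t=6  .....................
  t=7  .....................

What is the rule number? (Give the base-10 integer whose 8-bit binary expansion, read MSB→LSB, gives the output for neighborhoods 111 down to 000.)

  [7] ### => #  t=0,i=2
  [6] ##. => .  t=0,i=3
  [5] #.# => #  t=0,i=4
  [4] #.. => .  t=0,i=8
  [3] .## => #  t=0,i=1
  [2] .#. => .  t=0,i=13
  [1] ..# => .  t=0,i=0
  [0] ... => .  t=0,i=9
  bits 10101000 = 168

168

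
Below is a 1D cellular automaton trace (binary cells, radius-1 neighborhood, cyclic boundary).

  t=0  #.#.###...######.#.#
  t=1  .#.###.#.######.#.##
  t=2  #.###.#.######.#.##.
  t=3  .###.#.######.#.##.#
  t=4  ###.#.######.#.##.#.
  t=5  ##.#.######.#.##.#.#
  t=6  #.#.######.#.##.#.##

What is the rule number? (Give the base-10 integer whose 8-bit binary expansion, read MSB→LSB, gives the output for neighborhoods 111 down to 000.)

  ###|#  b7=1 t=0,i=5
  ##.|.  b6=0 t=0,i=0
  #.#|#  b5=1 t=0,i=1
  #..|#  b4=1 t=0,i=7
  .##|#  b3=1 t=0,i=4
  .#.|.  b2=0 t=0,i=2
  ..#|#  b1=1 t=0,i=9
  ...|.  b0=0 t=0,i=8
  bits 10111010 = 186

186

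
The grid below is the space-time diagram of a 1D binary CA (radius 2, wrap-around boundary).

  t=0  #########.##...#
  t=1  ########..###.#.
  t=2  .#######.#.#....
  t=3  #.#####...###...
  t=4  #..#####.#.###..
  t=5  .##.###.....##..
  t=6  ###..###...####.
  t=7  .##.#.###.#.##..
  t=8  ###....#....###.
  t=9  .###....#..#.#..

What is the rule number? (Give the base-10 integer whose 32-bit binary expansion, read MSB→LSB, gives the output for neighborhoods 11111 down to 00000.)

3512268648

  #####|#  b31=1 t=0,i=1
  ####.|#  b30=1 t=0,i=7
  ###.#|.  b29=0 t=0,i=8
  ###..|#  b28=1 t=1,i=7
  ##.##|.  b27=0 t=0,i=9
  ##.#.|.  b26=0 t=1,i=13
  ##..#|.  b25=0 t=1,i=8
  ##...|#  b24=1 t=0,i=12
  #.###|.  b23=0 t=1,i=0
  #.##.|#  b22=1 t=0,i=10
  #.#.#|.  b21=0 t=1,i=14
  #.#..|#  b20=1 t=2,i=11
  #..##|#  b19=1 t=1,i=9
  #..#.|.  b18=0 t=4,i=15
  #...#|.  b17=0 t=0,i=13
  #....|.  b16=0 t=2,i=13
  .####|#  b15=1 t=0,i=0
  .###.|#  b14=1 t=1,i=11
  .##.#|#  b13=1 t=5,i=2
  .##..|#  b12=1 t=0,i=11
  .#.##|.  b11=0 t=1,i=15
  .#.#.|#  b10=1 t=2,i=10
  .#..#|#  b9=1 t=4,i=1
  .#...|#  b8=1 t=2,i=12
  ..###|.  b7=0 t=0,i=15
  ..##.|#  b6=1 t=5,i=1
  ..#.#|#  b5=1 t=3,i=0
  ..#..|.  b4=0 t=4,i=0
  ...##|#  b3=1 t=0,i=14
  ...#.|.  b2=0 t=3,i=15
  ....#|.  b1=0 t=2,i=15
  .....|.  b0=0 t=2,i=14
  bits 11010001010110001111011101101000 = 3512268648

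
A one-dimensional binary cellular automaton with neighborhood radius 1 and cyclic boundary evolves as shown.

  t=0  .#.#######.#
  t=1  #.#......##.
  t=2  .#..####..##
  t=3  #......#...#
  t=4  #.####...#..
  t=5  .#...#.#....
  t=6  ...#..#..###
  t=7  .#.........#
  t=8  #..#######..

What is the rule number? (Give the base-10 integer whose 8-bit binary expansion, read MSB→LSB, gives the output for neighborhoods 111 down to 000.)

97

  nb ###: next=.  (t=0,i=4, bit7=0)
  nb ##.: next=#  (t=0,i=9, bit6=1)
  nb #.#: next=#  (t=0,i=0, bit5=1)
  nb #..: next=.  (t=1,i=3, bit4=0)
  nb .##: next=.  (t=0,i=3, bit3=0)
  nb .#.: next=.  (t=0,i=1, bit2=0)
  nb ..#: next=.  (t=1,i=8, bit1=0)
  nb ...: next=#  (t=1,i=4, bit0=1)
  bits 01100001 = 97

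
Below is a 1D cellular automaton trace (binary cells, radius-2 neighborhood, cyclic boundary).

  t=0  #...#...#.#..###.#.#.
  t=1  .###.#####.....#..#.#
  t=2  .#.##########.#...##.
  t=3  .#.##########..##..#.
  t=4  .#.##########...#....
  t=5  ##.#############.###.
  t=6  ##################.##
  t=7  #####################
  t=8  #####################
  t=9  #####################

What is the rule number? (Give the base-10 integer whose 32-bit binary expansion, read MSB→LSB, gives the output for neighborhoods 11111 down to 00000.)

  [31] ##### => #  t=1,i=7
  [30] ####. => #  t=1,i=8
  [29] ###.# => #  t=0,i=15
  [28] ###.. => #  t=1,i=9
  [27] ##.## => #  t=1,i=4
  [26] ##.#. => .  t=0,i=16
  [25] ##..# => .  t=2,i=20
  [24] ##... => #  t=1,i=10
  [23] #.### => #  t=1,i=1
  [22] #.##. => #  t=5,i=0
  [21] #.#.# => .  t=0,i=17
  [20] #.#.. => .  t=0,i=0
  [19] #..## => .  t=0,i=12
  [18] #..#. => .  t=1,i=17
  [17] #...# => #  t=0,i=2
  [16] #.... => #  t=1,i=11
  [15] .#### => #  t=1,i=6
  [14] .###. => .  t=0,i=14
  [13] .##.# => #  t=5,i=1
  [12] .##.. => #  t=2,i=19
  [11] .#.## => .  t=1,i=0
  [10] .#.#. => #  t=0,i=9
  [9] .#..# => .  t=0,i=11
  [8] .#... => #  t=0,i=1
  [7] ..### => .  t=0,i=13
  [6] ..##. => .  t=2,i=18
  [5] ..#.# => #  t=0,i=8
  [4] ..#.. => .  t=0,i=4
  [3] ...## => .  t=2,i=17
  [2] ...#. => #  t=0,i=3
  [1] ....# => .  t=1,i=13
  [0] ..... => #  t=1,i=12
  bits 11111001110000111011010100100101 = 4190352677

4190352677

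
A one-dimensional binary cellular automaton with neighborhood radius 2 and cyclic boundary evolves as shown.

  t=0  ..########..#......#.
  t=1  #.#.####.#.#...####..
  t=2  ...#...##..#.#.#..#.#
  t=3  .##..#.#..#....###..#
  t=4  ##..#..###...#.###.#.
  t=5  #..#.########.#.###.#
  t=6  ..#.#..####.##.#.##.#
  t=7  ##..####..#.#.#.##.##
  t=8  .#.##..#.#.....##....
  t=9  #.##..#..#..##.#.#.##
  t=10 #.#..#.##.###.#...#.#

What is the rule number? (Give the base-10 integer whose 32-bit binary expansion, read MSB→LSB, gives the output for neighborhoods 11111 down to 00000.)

3042855623

  ##### -> #   bit 31 = 1  t=0,i=4
  ####. -> .   bit 30 = 0  t=0,i=8
  ###.# -> #   bit 29 = 1  t=1,i=7
  ###.. -> #   bit 28 = 1  t=0,i=9
  ##.## -> .   bit 27 = 0  t=5,i=19
  ##.#. -> #   bit 26 = 1  t=1,i=8
  ##..# -> .   bit 25 = 0  t=0,i=10
  ##... -> #   bit 24 = 1  t=4,i=10
  #.### -> .   bit 23 = 0  t=1,i=4
  #.##. -> #   bit 22 = 1  t=3,i=1
  #.#.# -> .   bit 21 = 0  t=1,i=2
  #.#.. -> #   bit 20 = 1  t=1,i=11
  #..## -> #   bit 19 = 1  t=4,i=6
  #..#. -> #   bit 18 = 1  t=0,i=11
  #...# -> #   bit 17 = 1  t=0,i=0
  #.... -> .   bit 16 = 0  t=0,i=14
  .#### -> .   bit 15 = 0  t=0,i=3
  .###. -> #   bit 14 = 1  t=3,i=16
  .##.# -> .   bit 13 = 0  t=6,i=13
  .##.. -> .   bit 12 = 0  t=2,i=8
  .#.## -> #   bit 11 = 1  t=1,i=3
  .#.#. -> .   bit 10 = 0  t=1,i=1
  .#..# -> #   bit 9 = 1  t=2,i=16
  .#... -> .   bit 8 = 0  t=0,i=13
  ..### -> #   bit 7 = 1  t=0,i=2
  ..##. -> #   bit 6 = 1  t=2,i=7
  ..#.# -> .   bit 5 = 0  t=1,i=0
  ..#.. -> .   bit 4 = 0  t=0,i=12
  ...## -> .   bit 3 = 0  t=0,i=1
  ...#. -> #   bit 2 = 1  t=0,i=18
  ....# -> #   bit 1 = 1  t=0,i=17
  ..... -> #   bit 0 = 1  t=0,i=15
  bits 10110101010111100100101011000111 = 3042855623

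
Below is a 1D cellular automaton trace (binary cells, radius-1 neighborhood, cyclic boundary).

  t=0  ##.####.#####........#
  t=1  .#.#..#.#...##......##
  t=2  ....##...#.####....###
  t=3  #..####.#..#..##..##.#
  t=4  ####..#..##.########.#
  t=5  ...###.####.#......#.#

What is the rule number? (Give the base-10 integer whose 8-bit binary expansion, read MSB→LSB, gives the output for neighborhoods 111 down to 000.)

90

  nb ###: next=.  (t=0,i=0, bit7=0)
  nb ##.: next=#  (t=0,i=1, bit6=1)
  nb #.#: next=.  (t=0,i=2, bit5=0)
  nb #..: next=#  (t=0,i=13, bit4=1)
  nb .##: next=#  (t=0,i=3, bit3=1)
  nb .#.: next=.  (t=1,i=1, bit2=0)
  nb ..#: next=#  (t=0,i=20, bit1=1)
  nb ...: next=.  (t=0,i=14, bit0=0)
  bits 01011010 = 90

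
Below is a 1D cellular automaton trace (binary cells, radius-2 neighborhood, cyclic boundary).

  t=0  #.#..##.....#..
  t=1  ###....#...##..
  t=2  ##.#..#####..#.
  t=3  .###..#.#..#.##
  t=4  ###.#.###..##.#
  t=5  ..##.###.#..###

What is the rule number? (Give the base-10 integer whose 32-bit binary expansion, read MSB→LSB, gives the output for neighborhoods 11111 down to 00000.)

  #####|#  b31=1 t=2,i=8
  ####.|.  b30=0 t=2,i=9
  ###.#|#  b29=1 t=4,i=2
  ###..|.  b28=0 t=1,i=2
  ##.##|#  b27=1 t=3,i=0
  ##.#.|#  b26=1 t=2,i=2
  ##..#|#  b25=1 t=1,i=13
  ##...|#  b24=1 t=0,i=7
  #.###|#  b23=1 t=3,i=1
  #.##.|.  b22=0 t=2,i=0
  #.#.#|.  b21=0 t=4,i=4
  #.#..|#  b20=1 t=0,i=2
  #..##|.  b19=0 t=0,i=4
  #..#.|.  b18=0 t=0,i=14
  #...#|#  b17=1 t=1,i=9
  #....|.  b16=0 t=0,i=8
  .####|.  b15=0 t=2,i=7
  .###.|#  b14=1 t=1,i=1
  .##.#|#  b13=1 t=2,i=1
  .##..|.  b12=0 t=0,i=6
  .#.##|#  b11=1 t=2,i=14
  .#.#.|#  b10=1 t=0,i=1
  .#..#|.  b9=0 t=0,i=3
  .#...|#  b8=1 t=1,i=8
  ..###|#  b7=1 t=1,i=0
  ..##.|.  b6=0 t=0,i=5
  ..#.#|#  b5=1 t=0,i=0
  ..#..|#  b4=1 t=0,i=12
  ...##|#  b3=1 t=1,i=10
  ...#.|#  b2=1 t=0,i=11
  ....#|.  b1=0 t=0,i=10
  .....|.  b0=0 t=0,i=9
  bits 10101111100100100110110110111100 = 2945609148

2945609148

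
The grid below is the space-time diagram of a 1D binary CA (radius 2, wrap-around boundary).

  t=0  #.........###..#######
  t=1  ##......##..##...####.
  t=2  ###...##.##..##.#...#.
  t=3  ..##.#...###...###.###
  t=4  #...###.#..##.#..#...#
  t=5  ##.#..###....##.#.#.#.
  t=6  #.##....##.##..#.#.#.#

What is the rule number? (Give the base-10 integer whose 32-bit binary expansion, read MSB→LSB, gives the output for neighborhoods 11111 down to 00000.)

3075743022

  #####|#  b31=1 t=0,i=17
  ####.|.  b30=0 t=0,i=21
  ###.#|#  b29=1 t=1,i=20
  ###..|#  b28=1 t=0,i=0
  ##.##|.  b27=0 t=1,i=21
  ##.#.|#  b26=1 t=2,i=15
  ##..#|#  b25=1 t=0,i=13
  ##...|#  b24=1 t=0,i=1
  #.###|.  b23=0 t=2,i=0
  #.##.|#  b22=1 t=1,i=0
  #.#.#|.  b21=0 t=5,i=16
  #.#..|#  b20=1 t=2,i=16
  #..##|.  b19=0 t=0,i=14
  #..#.|#  b18=1 t=4,i=16
  #...#|.  b17=0 t=1,i=15
  #....|.  b16=0 t=0,i=2
  .####|.  b15=0 t=0,i=16
  .###.|.  b14=0 t=0,i=11
  .##.#|.  b13=0 t=2,i=7
  .##..|#  b12=1 t=1,i=1
  .#.##|#  b11=1 t=2,i=21
  .#.#.|#  b10=1 t=5,i=17
  .#..#|.  b9=0 t=4,i=9
  .#...|#  b8=1 t=2,i=17
  ..###|.  b7=0 t=0,i=10
  ..##.|.  b6=0 t=1,i=8
  ..#.#|#  b5=1 t=2,i=20
  ..#..|.  b4=0 t=4,i=17
  ...##|#  b3=1 t=0,i=9
  ...#.|#  b2=1 t=2,i=19
  ....#|#  b1=1 t=0,i=8
  .....|.  b0=0 t=0,i=3
  bits 10110111010101000001110100101110 = 3075743022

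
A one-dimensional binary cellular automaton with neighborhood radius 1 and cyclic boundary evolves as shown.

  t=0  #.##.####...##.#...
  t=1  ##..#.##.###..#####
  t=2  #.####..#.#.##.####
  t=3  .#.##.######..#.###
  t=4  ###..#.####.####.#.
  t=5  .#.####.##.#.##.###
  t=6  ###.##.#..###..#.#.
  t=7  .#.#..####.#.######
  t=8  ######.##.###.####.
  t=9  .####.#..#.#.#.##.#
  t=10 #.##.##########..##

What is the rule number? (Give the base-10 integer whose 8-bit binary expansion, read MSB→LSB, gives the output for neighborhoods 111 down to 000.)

  ### -> #   bit 7 = 1  t=0,i=6
  ##. -> .   bit 6 = 0  t=0,i=3
  #.# -> #   bit 5 = 1  t=0,i=1
  #.. -> #   bit 4 = 1  t=0,i=9
  .## -> .   bit 3 = 0  t=0,i=2
  .#. -> #   bit 2 = 1  t=0,i=0
  ..# -> #   bit 1 = 1  t=0,i=11
  ... -> #   bit 0 = 1  t=0,i=10
  bits 10110111 = 183

183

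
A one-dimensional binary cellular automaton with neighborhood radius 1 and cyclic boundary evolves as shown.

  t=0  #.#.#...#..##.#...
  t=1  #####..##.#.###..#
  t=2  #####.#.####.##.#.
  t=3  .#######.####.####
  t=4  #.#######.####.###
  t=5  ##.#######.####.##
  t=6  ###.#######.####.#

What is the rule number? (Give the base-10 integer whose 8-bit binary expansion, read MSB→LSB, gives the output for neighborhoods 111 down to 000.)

  ###|#  b7=1 t=1,i=0
  ##.|#  b6=1 t=0,i=12
  #.#|#  b5=1 t=0,i=1
  #..|.  b4=0 t=0,i=5
  .##|.  b3=0 t=0,i=11
  .#.|#  b2=1 t=0,i=0
  ..#|#  b1=1 t=0,i=7
  ...|.  b0=0 t=0,i=6
  bits 11100110 = 230

230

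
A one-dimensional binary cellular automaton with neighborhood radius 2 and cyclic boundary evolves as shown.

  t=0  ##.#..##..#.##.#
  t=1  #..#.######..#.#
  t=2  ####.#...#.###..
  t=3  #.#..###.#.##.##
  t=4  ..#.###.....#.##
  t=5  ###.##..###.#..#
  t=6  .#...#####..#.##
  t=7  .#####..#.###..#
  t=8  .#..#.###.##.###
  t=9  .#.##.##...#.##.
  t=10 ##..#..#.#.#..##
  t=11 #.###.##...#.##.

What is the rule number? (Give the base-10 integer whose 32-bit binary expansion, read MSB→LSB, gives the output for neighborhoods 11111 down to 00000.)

1117745659

  nb #####: next=.  (t=1,i=7, bit31=0)
  nb ####.: next=#  (t=1,i=9, bit30=1)
  nb ###.#: next=.  (t=0,i=1, bit29=0)
  nb ###..: next=.  (t=1,i=10, bit28=0)
  nb ##.##: next=.  (t=0,i=14, bit27=0)
  nb ##.#.: next=.  (t=0,i=2, bit26=0)
  nb ##..#: next=#  (t=0,i=8, bit25=1)
  nb ##...: next=.  (t=4,i=7, bit24=0)
  nb #.###: next=#  (t=0,i=15, bit23=1)
  nb #.##.: next=.  (t=0,i=12, bit22=0)
  nb #.#.#: next=.  (t=3,i=9, bit21=0)
  nb #.#..: next=#  (t=0,i=3, bit20=1)
  nb #..##: next=#  (t=0,i=5, bit19=1)
  nb #..#.: next=#  (t=0,i=9, bit18=1)
  nb #...#: next=#  (t=2,i=7, bit17=1)
  nb #....: next=#  (t=4,i=8, bit16=1)
  nb .####: next=.  (t=1,i=6, bit15=0)
  nb .###.: next=#  (t=0,i=0, bit14=1)
  nb .##.#: next=#  (t=0,i=13, bit13=1)
  nb .##..: next=#  (t=0,i=7, bit12=1)
  nb .#.##: next=.  (t=0,i=11, bit11=0)
  nb .#.#.: next=.  (t=10,i=8, bit10=0)
  nb .#..#: next=.  (t=0,i=4, bit9=0)
  nb .#...: next=#  (t=2,i=6, bit8=1)
  nb ..###: next=#  (t=2,i=0, bit7=1)
  nb ..##.: next=#  (t=0,i=6, bit6=1)
  nb ..#.#: next=#  (t=0,i=10, bit5=1)
  nb ..#..: next=#  (t=10,i=4, bit4=1)
  nb ...##: next=#  (t=6,i=4, bit3=1)
  nb ...#.: next=.  (t=2,i=8, bit2=0)
  nb ....#: next=#  (t=4,i=10, bit1=1)
  nb .....: next=#  (t=4,i=9, bit0=1)
  bits 01000010100111110111000111111011 = 1117745659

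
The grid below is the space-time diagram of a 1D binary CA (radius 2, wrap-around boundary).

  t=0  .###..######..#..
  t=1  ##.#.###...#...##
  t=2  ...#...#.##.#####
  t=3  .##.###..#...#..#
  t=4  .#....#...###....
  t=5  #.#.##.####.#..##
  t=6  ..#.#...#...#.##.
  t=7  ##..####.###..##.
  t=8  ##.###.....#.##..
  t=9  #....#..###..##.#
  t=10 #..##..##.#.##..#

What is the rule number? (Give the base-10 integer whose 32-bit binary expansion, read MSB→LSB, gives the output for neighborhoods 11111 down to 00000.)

276468175

  [31] ##### => .  t=0,i=8
  [30] ####. => .  t=0,i=10
  [29] ###.# => .  t=1,i=1
  [28] ###.. => #  t=0,i=3
  [27] ##.## => .  t=2,i=11
  [26] ##.#. => .  t=1,i=2
  [25] ##..# => .  t=0,i=4
  [24] ##... => .  t=1,i=8
  [23] #.### => .  t=1,i=5
  [22] #.##. => #  t=2,i=9
  [21] #.#.# => #  t=1,i=3
  [20] #.#.. => #  t=5,i=12
  [19] #..## => #  t=0,i=5
  [18] #..#. => .  t=0,i=13
  [17] #...# => #  t=0,i=16
  [16] #.... => .  t=4,i=3
  [15] .#### => #  t=0,i=7
  [14] .###. => .  t=0,i=2
  [13] .##.# => .  t=2,i=10
  [12] .##.. => #  t=6,i=15
  [11] .#.## => .  t=1,i=4
  [10] .#.#. => .  t=6,i=3
  [9] .#..# => .  t=3,i=14
  [8] .#... => #  t=0,i=15
  [7] ..### => #  t=0,i=1
  [6] ..##. => #  t=7,i=14
  [5] ..#.# => .  t=2,i=7
  [4] ..#.. => .  t=0,i=14
  [3] ...## => #  t=0,i=0
  [2] ...#. => #  t=1,i=10
  [1] ....# => #  t=4,i=4
  [0] ..... => #  t=4,i=15
  bits 00010000011110101001000111001111 = 276468175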